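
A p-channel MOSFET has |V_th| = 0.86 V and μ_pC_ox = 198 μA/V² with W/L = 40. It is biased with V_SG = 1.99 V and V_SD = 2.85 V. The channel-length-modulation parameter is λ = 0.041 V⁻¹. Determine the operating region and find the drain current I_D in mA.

k_p = μ_pC_ox · (W/L) = 7.92 mA/V².
V_ov = V_SG − |V_th| = 1.99 − 0.86 = 1.13 V.
Since V_SD = 2.85 V ≥ V_ov = 1.13 V, the device is in saturation.
I_D = ½ k_p V_ov² (1 + λ V_SD) = 0.5 × 7.92 × 1.13² × (1 + 0.041 × 2.85) = 5.65 mA.

Saturation; I_D = 5.65 mA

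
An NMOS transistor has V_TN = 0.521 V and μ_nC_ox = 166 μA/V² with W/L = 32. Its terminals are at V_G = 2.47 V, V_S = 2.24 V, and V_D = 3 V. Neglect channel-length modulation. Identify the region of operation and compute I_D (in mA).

Cutoff; I_D = 0 mA

V_GS = V_G − V_S = 2.47 − 2.24 = 0.23 V; V_DS = V_D − V_S = 3 − 2.24 = 0.76 V.
V_GS = 0.23 V < V_TN = 0.521 V, so the transistor is in cutoff.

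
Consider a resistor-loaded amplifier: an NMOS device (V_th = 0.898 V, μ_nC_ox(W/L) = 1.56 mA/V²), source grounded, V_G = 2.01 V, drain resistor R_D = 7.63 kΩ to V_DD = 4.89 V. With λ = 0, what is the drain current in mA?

I_D = 0.586 mA

V_GS = V_G = 2.01 V, so V_ov = 2.01 − 0.898 = 1.11 V.
Assume saturation: I_D = ½ k_n V_ov² = 0.5 × 1.56 × 1.11² = 0.965 mA, giving V_DS = V_DD − I_D R_D = 4.89 − 0.965 × 7.63 = -2.47 V.
But -2.47 V < V_ov = 1.11 V, so the device is actually in triode.
In triode I_D = k_n[V_ov V_DS − ½ V_DS²] and I_D = (V_DD − V_DS)/R_D. Equating: 5.95 V_DS² − 14.24 V_DS + 4.89 = 0, giving V_DS = 0.416 V (the root below V_ov).
I_D = (4.89 − 0.416) / 7.63 = 0.586 mA.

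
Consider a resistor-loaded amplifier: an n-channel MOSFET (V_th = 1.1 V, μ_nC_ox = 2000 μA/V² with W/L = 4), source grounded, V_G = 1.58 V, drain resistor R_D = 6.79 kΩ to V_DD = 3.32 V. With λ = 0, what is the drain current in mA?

V_GS = V_G = 1.58 V, so V_ov = 1.58 − 1.1 = 0.48 V.
k_n = μ_nC_ox · (W/L) = 8 mA/V².
Assume saturation: I_D = ½ k_n V_ov² = 0.5 × 8 × 0.48² = 0.922 mA, giving V_DS = V_DD − I_D R_D = 3.32 − 0.922 × 6.79 = -2.94 V.
But -2.94 V < V_ov = 0.48 V, so the device is actually in triode.
In triode I_D = k_n[V_ov V_DS − ½ V_DS²] and I_D = (V_DD − V_DS)/R_D. Equating: 27.2 V_DS² − 27.07 V_DS + 3.32 = 0, giving V_DS = 0.143 V (the root below V_ov).
I_D = (3.32 − 0.143) / 6.79 = 0.468 mA.

I_D = 0.468 mA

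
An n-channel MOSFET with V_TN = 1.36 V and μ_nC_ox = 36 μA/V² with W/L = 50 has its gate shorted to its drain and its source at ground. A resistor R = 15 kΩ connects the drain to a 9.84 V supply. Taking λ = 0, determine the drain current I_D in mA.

I_D = 0.515 mA

With gate tied to drain, V_GS = V_DS ≥ V_GS − V_TN, so the device is in saturation.
k_n = μ_nC_ox · (W/L) = 1.8 mA/V².
KCL at the drain: ½ k_n (V_GS − V_TN)² = (V_DD − V_GS)/R.
Let x = V_GS − 1.36. Then 13.5 x² + x − 8.48 = 0, giving x = 0.756 V (positive root), so V_GS = 2.12 V.
I_D = (V_DD − V_GS)/R = (9.84 − 2.12) / 15 = 0.515 mA.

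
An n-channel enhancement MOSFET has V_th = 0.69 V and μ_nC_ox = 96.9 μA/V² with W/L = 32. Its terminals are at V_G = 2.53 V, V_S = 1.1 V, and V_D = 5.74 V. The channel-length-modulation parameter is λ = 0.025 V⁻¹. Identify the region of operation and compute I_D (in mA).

V_GS = V_G − V_S = 2.53 − 1.1 = 1.43 V; V_DS = V_D − V_S = 5.74 − 1.1 = 4.64 V.
k_n = μ_nC_ox · (W/L) = 3.101 mA/V².
V_ov = V_GS − V_th = 1.43 − 0.69 = 0.74 V.
Since V_DS = 4.64 V ≥ V_ov = 0.74 V, the device is in saturation.
I_D = ½ k_n V_ov² (1 + λ V_DS) = 0.5 × 3.101 × 0.74² × (1 + 0.025 × 4.64) = 0.947 mA.

Saturation; I_D = 0.947 mA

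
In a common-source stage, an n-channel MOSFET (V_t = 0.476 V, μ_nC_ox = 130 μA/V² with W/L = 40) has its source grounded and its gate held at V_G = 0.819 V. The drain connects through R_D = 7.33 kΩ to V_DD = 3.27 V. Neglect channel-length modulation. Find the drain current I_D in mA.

V_GS = V_G = 0.819 V, so V_ov = 0.819 − 0.476 = 0.343 V.
k_n = μ_nC_ox · (W/L) = 5.2 mA/V².
Assume saturation: I_D = ½ k_n V_ov² = 0.5 × 5.2 × 0.343² = 0.306 mA, giving V_DS = V_DD − I_D R_D = 3.27 − 0.306 × 7.33 = 1.03 V.
V_DS = 1.03 V ≥ V_ov = 0.343 V, confirming saturation.

I_D = 0.306 mA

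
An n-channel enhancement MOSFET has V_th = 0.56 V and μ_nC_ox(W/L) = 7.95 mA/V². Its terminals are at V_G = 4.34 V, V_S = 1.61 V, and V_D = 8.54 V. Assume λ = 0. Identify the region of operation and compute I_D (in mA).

V_GS = V_G − V_S = 4.34 − 1.61 = 2.73 V; V_DS = V_D − V_S = 8.54 − 1.61 = 6.93 V.
V_ov = V_GS − V_th = 2.73 − 0.56 = 2.17 V.
Since V_DS = 6.93 V ≥ V_ov = 2.17 V, the device is in saturation.
I_D = ½ k_n V_ov² = 0.5 × 7.95 × 2.17² = 18.7 mA.

Saturation; I_D = 18.7 mA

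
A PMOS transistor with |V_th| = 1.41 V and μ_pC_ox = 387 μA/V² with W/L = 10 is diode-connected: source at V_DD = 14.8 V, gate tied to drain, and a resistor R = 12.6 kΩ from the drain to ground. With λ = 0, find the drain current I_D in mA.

With gate tied to drain, V_SG = V_SD ≥ V_SG − |V_th|, so the device is in saturation.
k_p = μ_pC_ox · (W/L) = 3.87 mA/V².
KCL at the drain: ½ k_p (V_SG − |V_th|)² = (V_DD − V_SG)/R.
Let x = V_SG − 1.41. Then 24.4 x² + x − 13.39 = 0, giving x = 0.721 V (positive root), so V_SG = 2.13 V.
I_D = (V_DD − V_SG)/R = (14.8 − 2.13) / 12.6 = 1.01 mA.

I_D = 1.01 mA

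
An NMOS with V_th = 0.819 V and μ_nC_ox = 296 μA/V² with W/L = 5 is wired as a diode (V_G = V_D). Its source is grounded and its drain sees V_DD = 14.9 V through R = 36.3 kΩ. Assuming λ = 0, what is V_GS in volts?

V_GS = 1.52 V

With gate tied to drain, V_GS = V_DS ≥ V_GS − V_th, so the device is in saturation.
k_n = μ_nC_ox · (W/L) = 1.48 mA/V².
KCL at the drain: ½ k_n (V_GS − V_th)² = (V_DD − V_GS)/R.
Let x = V_GS − 0.819. Then 26.9 x² + x − 14.08 = 0, giving x = 0.706 V (positive root), so V_GS = 1.52 V.
I_D = (V_DD − V_GS)/R = (14.9 − 1.52) / 36.3 = 0.368 mA.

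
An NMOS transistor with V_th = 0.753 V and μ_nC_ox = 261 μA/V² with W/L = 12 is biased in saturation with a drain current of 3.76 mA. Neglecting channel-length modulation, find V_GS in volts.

V_GS = 2.30 V

k_n = μ_nC_ox · (W/L) = 3.132 mA/V².
In saturation I_D = ½ k_n (V_GS − V_th)², so V_GS − V_th = √(2 I_D / k_n) = √(2 × 3.76 / 3.132) = 1.55 V.
V_GS = 0.753 + 1.55 = 2.3 V.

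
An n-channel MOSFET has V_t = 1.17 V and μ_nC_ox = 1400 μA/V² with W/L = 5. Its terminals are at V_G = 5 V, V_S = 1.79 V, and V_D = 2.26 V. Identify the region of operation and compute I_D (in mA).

Triode; I_D = 5.94 mA

V_GS = V_G − V_S = 5 − 1.79 = 3.21 V; V_DS = V_D − V_S = 2.26 − 1.79 = 0.47 V.
k_n = μ_nC_ox · (W/L) = 7 mA/V².
V_ov = V_GS − V_t = 3.21 − 1.17 = 2.04 V.
Since V_DS = 0.47 V < V_ov = 2.04 V, the device is in the triode region.
I_D = k_n [V_ov · V_DS − ½ V_DS²] = 7 × [2.04 × 0.47 − 0.5 × 0.47²] = 5.94 mA.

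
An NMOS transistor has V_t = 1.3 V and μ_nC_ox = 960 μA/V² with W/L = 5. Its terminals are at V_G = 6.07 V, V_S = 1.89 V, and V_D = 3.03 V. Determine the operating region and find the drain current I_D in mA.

V_GS = V_G − V_S = 6.07 − 1.89 = 4.18 V; V_DS = V_D − V_S = 3.03 − 1.89 = 1.14 V.
k_n = μ_nC_ox · (W/L) = 4.8 mA/V².
V_ov = V_GS − V_t = 4.18 − 1.3 = 2.88 V.
Since V_DS = 1.14 V < V_ov = 2.88 V, the device is in the triode region.
I_D = k_n [V_ov · V_DS − ½ V_DS²] = 4.8 × [2.88 × 1.14 − 0.5 × 1.14²] = 12.6 mA.

Triode; I_D = 12.6 mA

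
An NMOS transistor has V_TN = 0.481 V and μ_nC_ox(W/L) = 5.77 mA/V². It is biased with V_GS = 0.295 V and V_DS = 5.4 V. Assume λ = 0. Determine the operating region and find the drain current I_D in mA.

Cutoff; I_D = 0 mA

V_GS = 0.295 V < V_TN = 0.481 V, so the transistor is in cutoff.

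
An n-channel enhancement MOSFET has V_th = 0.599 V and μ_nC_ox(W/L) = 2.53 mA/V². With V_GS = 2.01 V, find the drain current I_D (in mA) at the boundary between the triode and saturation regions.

At the boundary V_DS = V_ov = V_GS − V_th = 2.01 − 0.599 = 1.41 V.
I_D = ½ k_n V_ov² = 0.5 × 2.53 × 1.41² = 2.52 mA.

I_D = 2.52 mA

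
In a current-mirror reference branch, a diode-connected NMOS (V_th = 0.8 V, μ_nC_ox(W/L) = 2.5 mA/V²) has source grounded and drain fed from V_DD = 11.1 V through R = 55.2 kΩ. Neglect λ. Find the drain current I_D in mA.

With gate tied to drain, V_GS = V_DS ≥ V_GS − V_th, so the device is in saturation.
KCL at the drain: ½ k_n (V_GS − V_th)² = (V_DD − V_GS)/R.
Let x = V_GS − 0.8. Then 69 x² + x − 10.3 = 0, giving x = 0.379 V (positive root), so V_GS = 1.18 V.
I_D = (V_DD − V_GS)/R = (11.1 − 1.18) / 55.2 = 0.18 mA.

I_D = 0.180 mA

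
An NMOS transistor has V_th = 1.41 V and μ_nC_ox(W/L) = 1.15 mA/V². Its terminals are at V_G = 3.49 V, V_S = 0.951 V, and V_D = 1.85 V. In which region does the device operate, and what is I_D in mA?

Triode; I_D = 0.703 mA

V_GS = V_G − V_S = 3.49 − 0.951 = 2.54 V; V_DS = V_D − V_S = 1.85 − 0.951 = 0.899 V.
V_ov = V_GS − V_th = 2.54 − 1.41 = 1.13 V.
Since V_DS = 0.899 V < V_ov = 1.13 V, the device is in the triode region.
I_D = k_n [V_ov · V_DS − ½ V_DS²] = 1.15 × [1.13 × 0.899 − 0.5 × 0.899²] = 0.703 mA.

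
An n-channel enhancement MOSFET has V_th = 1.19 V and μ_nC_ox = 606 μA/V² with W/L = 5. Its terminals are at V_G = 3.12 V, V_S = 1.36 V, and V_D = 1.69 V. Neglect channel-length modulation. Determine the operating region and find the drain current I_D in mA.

V_GS = V_G − V_S = 3.12 − 1.36 = 1.76 V; V_DS = V_D − V_S = 1.69 − 1.36 = 0.33 V.
k_n = μ_nC_ox · (W/L) = 3.03 mA/V².
V_ov = V_GS − V_th = 1.76 − 1.19 = 0.57 V.
Since V_DS = 0.33 V < V_ov = 0.57 V, the device is in the triode region.
I_D = k_n [V_ov · V_DS − ½ V_DS²] = 3.03 × [0.57 × 0.33 − 0.5 × 0.33²] = 0.405 mA.

Triode; I_D = 0.405 mA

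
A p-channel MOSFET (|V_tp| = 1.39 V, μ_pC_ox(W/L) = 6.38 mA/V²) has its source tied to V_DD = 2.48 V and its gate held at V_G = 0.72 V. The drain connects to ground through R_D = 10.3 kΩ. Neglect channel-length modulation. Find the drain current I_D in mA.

V_SG = V_DD − V_G = 2.48 − 0.72 = 1.76 V, so V_ov = 1.76 − 1.39 = 0.37 V.
Assume saturation: I_D = ½ k_p V_ov² = 0.5 × 6.38 × 0.37² = 0.437 mA, giving V_SD = V_DD − I_D R_D = 2.48 − 0.437 × 10.3 = -2.02 V.
But -2.02 V < V_ov = 0.37 V, so the device is actually in triode.
In triode I_D = k_p[V_ov V_SD − ½ V_SD²] and I_D = (V_DD − V_SD)/R_D. Equating: 32.9 V_SD² − 25.31 V_SD + 2.48 = 0, giving V_SD = 0.115 V (the root below V_ov).
I_D = (2.48 − 0.115) / 10.3 = 0.23 mA.

I_D = 0.230 mA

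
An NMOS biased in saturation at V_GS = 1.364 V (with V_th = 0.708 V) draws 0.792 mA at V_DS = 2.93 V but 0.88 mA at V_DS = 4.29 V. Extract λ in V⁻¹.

With V_GS fixed, I_D ∝ (1 + λ V_DS) in saturation, so I_D2/I_D1 = (1 + λ V_DS2)/(1 + λ V_DS1).
0.88/0.792 = 1.111 = (1 + 4.29 λ)/(1 + 2.93 λ).
Solving: λ (I_D1 V_DS2 − I_D2 V_DS1) = I_D2 − I_D1, so λ = (0.88 − 0.792) / (0.792 × 4.29 − 0.88 × 2.93) = 0.088 / 0.819 = 0.107 V⁻¹.

λ = 0.107 V⁻¹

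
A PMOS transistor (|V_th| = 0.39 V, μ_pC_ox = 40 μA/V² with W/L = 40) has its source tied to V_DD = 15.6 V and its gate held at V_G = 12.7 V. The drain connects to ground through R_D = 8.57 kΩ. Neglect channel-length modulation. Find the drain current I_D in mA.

I_D = 1.76 mA

V_SG = V_DD − V_G = 15.6 − 12.7 = 2.9 V, so V_ov = 2.9 − 0.39 = 2.51 V.
k_p = μ_pC_ox · (W/L) = 1.6 mA/V².
Assume saturation: I_D = ½ k_p V_ov² = 0.5 × 1.6 × 2.51² = 5.04 mA, giving V_SD = V_DD − I_D R_D = 15.6 − 5.04 × 8.57 = -27.6 V.
But -27.6 V < V_ov = 2.51 V, so the device is actually in triode.
In triode I_D = k_p[V_ov V_SD − ½ V_SD²] and I_D = (V_DD − V_SD)/R_D. Equating: 6.86 V_SD² − 35.42 V_SD + 15.6 = 0, giving V_SD = 0.486 V (the root below V_ov).
I_D = (15.6 − 0.486) / 8.57 = 1.76 mA.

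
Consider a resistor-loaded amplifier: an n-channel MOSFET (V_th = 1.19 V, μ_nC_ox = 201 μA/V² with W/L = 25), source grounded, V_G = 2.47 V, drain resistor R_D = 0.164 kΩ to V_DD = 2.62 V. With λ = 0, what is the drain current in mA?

V_GS = V_G = 2.47 V, so V_ov = 2.47 − 1.19 = 1.28 V.
k_n = μ_nC_ox · (W/L) = 5.025 mA/V².
Assume saturation: I_D = ½ k_n V_ov² = 0.5 × 5.025 × 1.28² = 4.12 mA, giving V_DS = V_DD − I_D R_D = 2.62 − 4.12 × 0.164 = 1.94 V.
V_DS = 1.94 V ≥ V_ov = 1.28 V, confirming saturation.

I_D = 4.12 mA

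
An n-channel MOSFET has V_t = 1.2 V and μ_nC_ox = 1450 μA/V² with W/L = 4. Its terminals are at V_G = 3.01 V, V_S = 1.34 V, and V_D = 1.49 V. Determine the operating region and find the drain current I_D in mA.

V_GS = V_G − V_S = 3.01 − 1.34 = 1.67 V; V_DS = V_D − V_S = 1.49 − 1.34 = 0.15 V.
k_n = μ_nC_ox · (W/L) = 5.8 mA/V².
V_ov = V_GS − V_t = 1.67 − 1.2 = 0.47 V.
Since V_DS = 0.15 V < V_ov = 0.47 V, the device is in the triode region.
I_D = k_n [V_ov · V_DS − ½ V_DS²] = 5.8 × [0.47 × 0.15 − 0.5 × 0.15²] = 0.344 mA.

Triode; I_D = 0.344 mA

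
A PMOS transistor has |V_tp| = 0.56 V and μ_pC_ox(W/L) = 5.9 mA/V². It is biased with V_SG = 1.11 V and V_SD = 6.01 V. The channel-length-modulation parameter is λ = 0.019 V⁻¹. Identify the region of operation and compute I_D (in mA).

V_ov = V_SG − |V_tp| = 1.11 − 0.56 = 0.55 V.
Since V_SD = 6.01 V ≥ V_ov = 0.55 V, the device is in saturation.
I_D = ½ k_p V_ov² (1 + λ V_SD) = 0.5 × 5.9 × 0.55² × (1 + 0.019 × 6.01) = 0.994 mA.

Saturation; I_D = 0.994 mA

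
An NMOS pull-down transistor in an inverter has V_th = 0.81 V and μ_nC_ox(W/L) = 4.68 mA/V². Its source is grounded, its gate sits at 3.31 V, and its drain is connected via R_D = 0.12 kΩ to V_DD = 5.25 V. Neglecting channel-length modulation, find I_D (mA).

V_GS = V_G = 3.31 V, so V_ov = 3.31 − 0.81 = 2.5 V.
Assume saturation: I_D = ½ k_n V_ov² = 0.5 × 4.68 × 2.5² = 14.6 mA, giving V_DS = V_DD − I_D R_D = 5.25 − 14.6 × 0.12 = 3.5 V.
V_DS = 3.5 V ≥ V_ov = 2.5 V, confirming saturation.

I_D = 14.6 mA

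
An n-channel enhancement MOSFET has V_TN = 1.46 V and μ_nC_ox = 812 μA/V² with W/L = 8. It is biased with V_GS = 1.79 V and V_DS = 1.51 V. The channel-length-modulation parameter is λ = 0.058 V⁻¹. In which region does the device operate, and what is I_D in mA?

k_n = μ_nC_ox · (W/L) = 6.496 mA/V².
V_ov = V_GS − V_TN = 1.79 − 1.46 = 0.33 V.
Since V_DS = 1.51 V ≥ V_ov = 0.33 V, the device is in saturation.
I_D = ½ k_n V_ov² (1 + λ V_DS) = 0.5 × 6.496 × 0.33² × (1 + 0.058 × 1.51) = 0.385 mA.

Saturation; I_D = 0.385 mA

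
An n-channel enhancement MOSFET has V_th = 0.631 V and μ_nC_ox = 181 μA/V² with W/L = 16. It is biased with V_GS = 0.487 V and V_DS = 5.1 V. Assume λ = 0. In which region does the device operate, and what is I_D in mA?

V_GS = 0.487 V < V_th = 0.631 V, so the transistor is in cutoff.

Cutoff; I_D = 0 mA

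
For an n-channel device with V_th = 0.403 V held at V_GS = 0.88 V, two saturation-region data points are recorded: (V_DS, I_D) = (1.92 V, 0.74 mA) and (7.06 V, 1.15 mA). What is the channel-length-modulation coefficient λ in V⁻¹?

With V_GS fixed, I_D ∝ (1 + λ V_DS) in saturation, so I_D2/I_D1 = (1 + λ V_DS2)/(1 + λ V_DS1).
1.15/0.74 = 1.554 = (1 + 7.06 λ)/(1 + 1.92 λ).
Solving: λ (I_D1 V_DS2 − I_D2 V_DS1) = I_D2 − I_D1, so λ = (1.15 − 0.74) / (0.74 × 7.06 − 1.15 × 1.92) = 0.41 / 3.02 = 0.136 V⁻¹.

λ = 0.136 V⁻¹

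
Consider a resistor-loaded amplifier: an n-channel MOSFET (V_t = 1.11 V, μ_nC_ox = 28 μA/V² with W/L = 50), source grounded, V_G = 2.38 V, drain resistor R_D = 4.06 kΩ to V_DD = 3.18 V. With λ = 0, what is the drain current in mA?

I_D = 0.670 mA

V_GS = V_G = 2.38 V, so V_ov = 2.38 − 1.11 = 1.27 V.
k_n = μ_nC_ox · (W/L) = 1.4 mA/V².
Assume saturation: I_D = ½ k_n V_ov² = 0.5 × 1.4 × 1.27² = 1.13 mA, giving V_DS = V_DD − I_D R_D = 3.18 − 1.13 × 4.06 = -1.4 V.
But -1.4 V < V_ov = 1.27 V, so the device is actually in triode.
In triode I_D = k_n[V_ov V_DS − ½ V_DS²] and I_D = (V_DD − V_DS)/R_D. Equating: 2.84 V_DS² − 8.219 V_DS + 3.18 = 0, giving V_DS = 0.46 V (the root below V_ov).
I_D = (3.18 − 0.46) / 4.06 = 0.67 mA.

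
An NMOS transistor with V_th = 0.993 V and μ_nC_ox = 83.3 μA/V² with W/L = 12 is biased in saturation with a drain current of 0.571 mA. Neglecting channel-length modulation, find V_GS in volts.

k_n = μ_nC_ox · (W/L) = 0.9996 mA/V².
In saturation I_D = ½ k_n (V_GS − V_th)², so V_GS − V_th = √(2 I_D / k_n) = √(2 × 0.571 / 0.9996) = 1.07 V.
V_GS = 0.993 + 1.07 = 2.06 V.

V_GS = 2.06 V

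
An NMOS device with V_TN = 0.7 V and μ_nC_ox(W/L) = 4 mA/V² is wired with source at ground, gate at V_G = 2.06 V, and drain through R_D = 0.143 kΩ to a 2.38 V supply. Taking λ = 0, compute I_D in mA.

V_GS = V_G = 2.06 V, so V_ov = 2.06 − 0.7 = 1.36 V.
Assume saturation: I_D = ½ k_n V_ov² = 0.5 × 4 × 1.36² = 3.7 mA, giving V_DS = V_DD − I_D R_D = 2.38 − 3.7 × 0.143 = 1.85 V.
V_DS = 1.85 V ≥ V_ov = 1.36 V, confirming saturation.

I_D = 3.70 mA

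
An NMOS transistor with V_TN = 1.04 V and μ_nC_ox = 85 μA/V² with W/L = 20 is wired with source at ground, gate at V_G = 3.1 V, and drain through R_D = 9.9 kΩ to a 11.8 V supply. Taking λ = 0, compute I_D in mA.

I_D = 1.16 mA

V_GS = V_G = 3.1 V, so V_ov = 3.1 − 1.04 = 2.06 V.
k_n = μ_nC_ox · (W/L) = 1.7 mA/V².
Assume saturation: I_D = ½ k_n V_ov² = 0.5 × 1.7 × 2.06² = 3.61 mA, giving V_DS = V_DD − I_D R_D = 11.8 − 3.61 × 9.9 = -23.9 V.
But -23.9 V < V_ov = 2.06 V, so the device is actually in triode.
In triode I_D = k_n[V_ov V_DS − ½ V_DS²] and I_D = (V_DD − V_DS)/R_D. Equating: 8.42 V_DS² − 35.67 V_DS + 11.8 = 0, giving V_DS = 0.362 V (the root below V_ov).
I_D = (11.8 − 0.362) / 9.9 = 1.16 mA.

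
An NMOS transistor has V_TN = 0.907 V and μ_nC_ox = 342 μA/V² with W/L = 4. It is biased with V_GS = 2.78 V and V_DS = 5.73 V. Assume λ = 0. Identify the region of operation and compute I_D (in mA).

k_n = μ_nC_ox · (W/L) = 1.368 mA/V².
V_ov = V_GS − V_TN = 2.78 − 0.907 = 1.87 V.
Since V_DS = 5.73 V ≥ V_ov = 1.87 V, the device is in saturation.
I_D = ½ k_n V_ov² = 0.5 × 1.368 × 1.87² = 2.4 mA.

Saturation; I_D = 2.40 mA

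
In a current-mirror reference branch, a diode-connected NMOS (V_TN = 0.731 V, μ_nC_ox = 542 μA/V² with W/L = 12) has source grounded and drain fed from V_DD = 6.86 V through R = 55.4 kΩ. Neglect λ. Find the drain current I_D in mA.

With gate tied to drain, V_GS = V_DS ≥ V_GS − V_TN, so the device is in saturation.
k_n = μ_nC_ox · (W/L) = 6.504 mA/V².
KCL at the drain: ½ k_n (V_GS − V_TN)² = (V_DD − V_GS)/R.
Let x = V_GS − 0.731. Then 180 x² + x − 6.129 = 0, giving x = 0.182 V (positive root), so V_GS = 0.913 V.
I_D = (V_DD − V_GS)/R = (6.86 − 0.913) / 55.4 = 0.107 mA.

I_D = 0.107 mA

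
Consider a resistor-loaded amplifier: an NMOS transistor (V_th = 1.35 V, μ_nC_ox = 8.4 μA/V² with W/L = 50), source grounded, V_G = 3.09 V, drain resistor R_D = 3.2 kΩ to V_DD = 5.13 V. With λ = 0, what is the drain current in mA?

I_D = 0.636 mA

V_GS = V_G = 3.09 V, so V_ov = 3.09 − 1.35 = 1.74 V.
k_n = μ_nC_ox · (W/L) = 0.42 mA/V².
Assume saturation: I_D = ½ k_n V_ov² = 0.5 × 0.42 × 1.74² = 0.636 mA, giving V_DS = V_DD − I_D R_D = 5.13 − 0.636 × 3.2 = 3.1 V.
V_DS = 3.1 V ≥ V_ov = 1.74 V, confirming saturation.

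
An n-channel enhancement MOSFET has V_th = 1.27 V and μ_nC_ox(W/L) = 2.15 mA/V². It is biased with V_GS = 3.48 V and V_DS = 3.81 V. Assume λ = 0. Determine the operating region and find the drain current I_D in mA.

V_ov = V_GS − V_th = 3.48 − 1.27 = 2.21 V.
Since V_DS = 3.81 V ≥ V_ov = 2.21 V, the device is in saturation.
I_D = ½ k_n V_ov² = 0.5 × 2.15 × 2.21² = 5.25 mA.

Saturation; I_D = 5.25 mA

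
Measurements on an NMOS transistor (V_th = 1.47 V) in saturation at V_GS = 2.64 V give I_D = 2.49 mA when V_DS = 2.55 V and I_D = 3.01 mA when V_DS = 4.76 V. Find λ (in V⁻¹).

λ = 0.124 V⁻¹

With V_GS fixed, I_D ∝ (1 + λ V_DS) in saturation, so I_D2/I_D1 = (1 + λ V_DS2)/(1 + λ V_DS1).
3.01/2.49 = 1.209 = (1 + 4.76 λ)/(1 + 2.55 λ).
Solving: λ (I_D1 V_DS2 − I_D2 V_DS1) = I_D2 − I_D1, so λ = (3.01 − 2.49) / (2.49 × 4.76 − 3.01 × 2.55) = 0.52 / 4.18 = 0.124 V⁻¹.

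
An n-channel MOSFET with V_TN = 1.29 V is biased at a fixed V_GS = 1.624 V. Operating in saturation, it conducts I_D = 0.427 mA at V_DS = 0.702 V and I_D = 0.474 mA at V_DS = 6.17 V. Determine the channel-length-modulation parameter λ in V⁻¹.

λ = 0.0204 V⁻¹

With V_GS fixed, I_D ∝ (1 + λ V_DS) in saturation, so I_D2/I_D1 = (1 + λ V_DS2)/(1 + λ V_DS1).
0.474/0.427 = 1.11 = (1 + 6.17 λ)/(1 + 0.702 λ).
Solving: λ (I_D1 V_DS2 − I_D2 V_DS1) = I_D2 − I_D1, so λ = (0.474 − 0.427) / (0.427 × 6.17 − 0.474 × 0.702) = 0.047 / 2.3 = 0.0204 V⁻¹.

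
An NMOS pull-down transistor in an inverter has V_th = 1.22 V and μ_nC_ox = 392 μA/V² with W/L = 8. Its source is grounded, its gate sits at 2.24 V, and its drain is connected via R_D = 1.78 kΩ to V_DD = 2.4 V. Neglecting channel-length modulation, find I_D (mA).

I_D = 1.10 mA

V_GS = V_G = 2.24 V, so V_ov = 2.24 − 1.22 = 1.02 V.
k_n = μ_nC_ox · (W/L) = 3.136 mA/V².
Assume saturation: I_D = ½ k_n V_ov² = 0.5 × 3.136 × 1.02² = 1.63 mA, giving V_DS = V_DD − I_D R_D = 2.4 − 1.63 × 1.78 = -0.504 V.
But -0.504 V < V_ov = 1.02 V, so the device is actually in triode.
In triode I_D = k_n[V_ov V_DS − ½ V_DS²] and I_D = (V_DD − V_DS)/R_D. Equating: 2.79 V_DS² − 6.694 V_DS + 2.4 = 0, giving V_DS = 0.439 V (the root below V_ov).
I_D = (2.4 − 0.439) / 1.78 = 1.1 mA.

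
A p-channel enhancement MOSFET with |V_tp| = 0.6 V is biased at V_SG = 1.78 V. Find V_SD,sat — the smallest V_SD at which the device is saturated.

The boundary between triode and saturation is V_SD = V_SG − |V_tp| = V_ov.
V_ov = 1.78 − 0.6 = 1.18 V.

V_SD,sat = 1.18 V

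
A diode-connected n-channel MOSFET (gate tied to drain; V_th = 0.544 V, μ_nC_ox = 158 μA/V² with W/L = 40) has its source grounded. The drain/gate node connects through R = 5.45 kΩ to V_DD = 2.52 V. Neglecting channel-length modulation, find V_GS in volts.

V_GS = 0.855 V

With gate tied to drain, V_GS = V_DS ≥ V_GS − V_th, so the device is in saturation.
k_n = μ_nC_ox · (W/L) = 6.32 mA/V².
KCL at the drain: ½ k_n (V_GS − V_th)² = (V_DD − V_GS)/R.
Let x = V_GS − 0.544. Then 17.2 x² + x − 1.976 = 0, giving x = 0.311 V (positive root), so V_GS = 0.855 V.
I_D = (V_DD − V_GS)/R = (2.52 − 0.855) / 5.45 = 0.306 mA.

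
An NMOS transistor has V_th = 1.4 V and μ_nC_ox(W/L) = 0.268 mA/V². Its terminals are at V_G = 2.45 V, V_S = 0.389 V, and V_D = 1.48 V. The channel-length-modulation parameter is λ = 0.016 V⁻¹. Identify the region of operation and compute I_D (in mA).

V_GS = V_G − V_S = 2.45 − 0.389 = 2.06 V; V_DS = V_D − V_S = 1.48 − 0.389 = 1.09 V.
V_ov = V_GS − V_th = 2.06 − 1.4 = 0.661 V.
Since V_DS = 1.09 V ≥ V_ov = 0.661 V, the device is in saturation.
I_D = ½ k_n V_ov² (1 + λ V_DS) = 0.5 × 0.268 × 0.661² × (1 + 0.016 × 1.09) = 0.0596 mA.

Saturation; I_D = 0.0596 mA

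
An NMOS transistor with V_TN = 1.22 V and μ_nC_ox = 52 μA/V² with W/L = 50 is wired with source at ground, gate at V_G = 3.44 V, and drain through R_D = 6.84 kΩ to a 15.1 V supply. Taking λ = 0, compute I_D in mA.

V_GS = V_G = 3.44 V, so V_ov = 3.44 − 1.22 = 2.22 V.
k_n = μ_nC_ox · (W/L) = 2.6 mA/V².
Assume saturation: I_D = ½ k_n V_ov² = 0.5 × 2.6 × 2.22² = 6.41 mA, giving V_DS = V_DD − I_D R_D = 15.1 − 6.41 × 6.84 = -28.7 V.
But -28.7 V < V_ov = 2.22 V, so the device is actually in triode.
In triode I_D = k_n[V_ov V_DS − ½ V_DS²] and I_D = (V_DD − V_DS)/R_D. Equating: 8.89 V_DS² − 40.48 V_DS + 15.1 = 0, giving V_DS = 0.41 V (the root below V_ov).
I_D = (15.1 − 0.41) / 6.84 = 2.15 mA.

I_D = 2.15 mA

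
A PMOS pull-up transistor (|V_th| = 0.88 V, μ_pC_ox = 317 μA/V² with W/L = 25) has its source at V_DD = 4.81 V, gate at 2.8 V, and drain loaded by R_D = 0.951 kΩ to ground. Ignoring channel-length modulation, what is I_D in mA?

I_D = 4.32 mA

V_SG = V_DD − V_G = 4.81 − 2.8 = 2.01 V, so V_ov = 2.01 − 0.88 = 1.13 V.
k_p = μ_pC_ox · (W/L) = 7.925 mA/V².
Assume saturation: I_D = ½ k_p V_ov² = 0.5 × 7.925 × 1.13² = 5.06 mA, giving V_SD = V_DD − I_D R_D = 4.81 − 5.06 × 0.951 = -0.00179 V.
But -0.00179 V < V_ov = 1.13 V, so the device is actually in triode.
In triode I_D = k_p[V_ov V_SD − ½ V_SD²] and I_D = (V_DD − V_SD)/R_D. Equating: 3.77 V_SD² − 9.516 V_SD + 4.81 = 0, giving V_SD = 0.699 V (the root below V_ov).
I_D = (4.81 − 0.699) / 0.951 = 4.32 mA.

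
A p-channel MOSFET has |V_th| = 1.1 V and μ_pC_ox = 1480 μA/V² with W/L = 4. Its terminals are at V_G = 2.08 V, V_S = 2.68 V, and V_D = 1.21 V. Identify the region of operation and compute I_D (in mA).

Cutoff; I_D = 0 mA

V_SG = V_S − V_G = 2.68 − 2.08 = 0.6 V; V_SD = V_S − V_D = 2.68 − 1.21 = 1.47 V.
V_SG = 0.6 V < |V_th| = 1.1 V, so the transistor is in cutoff.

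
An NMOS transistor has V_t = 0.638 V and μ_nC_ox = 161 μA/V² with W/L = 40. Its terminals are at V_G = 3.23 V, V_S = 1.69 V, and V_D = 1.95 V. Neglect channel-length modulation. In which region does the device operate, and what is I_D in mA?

Triode; I_D = 1.29 mA

V_GS = V_G − V_S = 3.23 − 1.69 = 1.54 V; V_DS = V_D − V_S = 1.95 − 1.69 = 0.26 V.
k_n = μ_nC_ox · (W/L) = 6.44 mA/V².
V_ov = V_GS − V_t = 1.54 − 0.638 = 0.902 V.
Since V_DS = 0.26 V < V_ov = 0.902 V, the device is in the triode region.
I_D = k_n [V_ov · V_DS − ½ V_DS²] = 6.44 × [0.902 × 0.26 − 0.5 × 0.26²] = 1.29 mA.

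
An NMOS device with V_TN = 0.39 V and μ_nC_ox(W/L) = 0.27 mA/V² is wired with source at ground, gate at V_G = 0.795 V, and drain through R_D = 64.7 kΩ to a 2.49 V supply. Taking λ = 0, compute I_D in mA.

I_D = 0.0221 mA

V_GS = V_G = 0.795 V, so V_ov = 0.795 − 0.39 = 0.405 V.
Assume saturation: I_D = ½ k_n V_ov² = 0.5 × 0.27 × 0.405² = 0.0221 mA, giving V_DS = V_DD − I_D R_D = 2.49 − 0.0221 × 64.7 = 1.06 V.
V_DS = 1.06 V ≥ V_ov = 0.405 V, confirming saturation.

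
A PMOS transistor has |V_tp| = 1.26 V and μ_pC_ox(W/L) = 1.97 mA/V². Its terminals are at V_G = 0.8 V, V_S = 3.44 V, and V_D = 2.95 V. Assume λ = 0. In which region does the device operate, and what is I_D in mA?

Triode; I_D = 1.10 mA

V_SG = V_S − V_G = 3.44 − 0.8 = 2.64 V; V_SD = V_S − V_D = 3.44 − 2.95 = 0.49 V.
V_ov = V_SG − |V_tp| = 2.64 − 1.26 = 1.38 V.
Since V_SD = 0.49 V < V_ov = 1.38 V, the device is in the triode region.
I_D = k_p [V_ov · V_SD − ½ V_SD²] = 1.97 × [1.38 × 0.49 − 0.5 × 0.49²] = 1.1 mA.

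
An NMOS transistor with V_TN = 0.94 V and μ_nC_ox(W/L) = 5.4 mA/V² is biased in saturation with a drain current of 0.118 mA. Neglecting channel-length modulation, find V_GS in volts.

V_GS = 1.15 V

In saturation I_D = ½ k_n (V_GS − V_TN)², so V_GS − V_TN = √(2 I_D / k_n) = √(2 × 0.118 / 5.4) = 0.209 V.
V_GS = 0.94 + 0.209 = 1.15 V.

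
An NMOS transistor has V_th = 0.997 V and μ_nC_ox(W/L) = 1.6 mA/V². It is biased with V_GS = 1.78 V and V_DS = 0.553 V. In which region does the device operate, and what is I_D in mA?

V_ov = V_GS − V_th = 1.78 − 0.997 = 0.783 V.
Since V_DS = 0.553 V < V_ov = 0.783 V, the device is in the triode region.
I_D = k_n [V_ov · V_DS − ½ V_DS²] = 1.6 × [0.783 × 0.553 − 0.5 × 0.553²] = 0.448 mA.

Triode; I_D = 0.448 mA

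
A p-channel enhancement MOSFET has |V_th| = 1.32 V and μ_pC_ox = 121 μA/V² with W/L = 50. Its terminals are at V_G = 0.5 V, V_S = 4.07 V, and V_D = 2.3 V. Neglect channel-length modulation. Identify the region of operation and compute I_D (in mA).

Triode; I_D = 14.6 mA

V_SG = V_S − V_G = 4.07 − 0.5 = 3.57 V; V_SD = V_S − V_D = 4.07 − 2.3 = 1.77 V.
k_p = μ_pC_ox · (W/L) = 6.05 mA/V².
V_ov = V_SG − |V_th| = 3.57 − 1.32 = 2.25 V.
Since V_SD = 1.77 V < V_ov = 2.25 V, the device is in the triode region.
I_D = k_p [V_ov · V_SD − ½ V_SD²] = 6.05 × [2.25 × 1.77 − 0.5 × 1.77²] = 14.6 mA.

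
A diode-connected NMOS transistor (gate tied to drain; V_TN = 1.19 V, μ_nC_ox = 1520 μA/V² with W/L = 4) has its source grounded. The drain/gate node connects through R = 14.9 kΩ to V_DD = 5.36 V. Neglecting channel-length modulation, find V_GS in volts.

With gate tied to drain, V_GS = V_DS ≥ V_GS − V_TN, so the device is in saturation.
k_n = μ_nC_ox · (W/L) = 6.08 mA/V².
KCL at the drain: ½ k_n (V_GS − V_TN)² = (V_DD − V_GS)/R.
Let x = V_GS − 1.19. Then 45.3 x² + x − 4.17 = 0, giving x = 0.293 V (positive root), so V_GS = 1.48 V.
I_D = (V_DD − V_GS)/R = (5.36 − 1.48) / 14.9 = 0.26 mA.

V_GS = 1.48 V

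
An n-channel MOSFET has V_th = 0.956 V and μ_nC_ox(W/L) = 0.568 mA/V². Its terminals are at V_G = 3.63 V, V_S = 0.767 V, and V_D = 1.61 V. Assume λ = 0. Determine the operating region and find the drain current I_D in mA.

Triode; I_D = 0.711 mA

V_GS = V_G − V_S = 3.63 − 0.767 = 2.86 V; V_DS = V_D − V_S = 1.61 − 0.767 = 0.843 V.
V_ov = V_GS − V_th = 2.86 − 0.956 = 1.91 V.
Since V_DS = 0.843 V < V_ov = 1.91 V, the device is in the triode region.
I_D = k_n [V_ov · V_DS − ½ V_DS²] = 0.568 × [1.91 × 0.843 − 0.5 × 0.843²] = 0.711 mA.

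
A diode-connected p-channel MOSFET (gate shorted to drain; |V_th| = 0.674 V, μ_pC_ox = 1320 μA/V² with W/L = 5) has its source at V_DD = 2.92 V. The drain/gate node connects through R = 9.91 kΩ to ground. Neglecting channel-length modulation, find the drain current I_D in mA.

I_D = 0.202 mA

With gate tied to drain, V_SG = V_SD ≥ V_SG − |V_th|, so the device is in saturation.
k_p = μ_pC_ox · (W/L) = 6.6 mA/V².
KCL at the drain: ½ k_p (V_SG − |V_th|)² = (V_DD − V_SG)/R.
Let x = V_SG − 0.674. Then 32.7 x² + x − 2.246 = 0, giving x = 0.247 V (positive root), so V_SG = 0.921 V.
I_D = (V_DD − V_SG)/R = (2.92 − 0.921) / 9.91 = 0.202 mA.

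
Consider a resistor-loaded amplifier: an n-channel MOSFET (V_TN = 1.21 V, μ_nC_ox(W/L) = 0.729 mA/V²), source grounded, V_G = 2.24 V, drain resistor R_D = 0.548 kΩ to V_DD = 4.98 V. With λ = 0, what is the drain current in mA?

V_GS = V_G = 2.24 V, so V_ov = 2.24 − 1.21 = 1.03 V.
Assume saturation: I_D = ½ k_n V_ov² = 0.5 × 0.729 × 1.03² = 0.387 mA, giving V_DS = V_DD − I_D R_D = 4.98 − 0.387 × 0.548 = 4.77 V.
V_DS = 4.77 V ≥ V_ov = 1.03 V, confirming saturation.

I_D = 0.387 mA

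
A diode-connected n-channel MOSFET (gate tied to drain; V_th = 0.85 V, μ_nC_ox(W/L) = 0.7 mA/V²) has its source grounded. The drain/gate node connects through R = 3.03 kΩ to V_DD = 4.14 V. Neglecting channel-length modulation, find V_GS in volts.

V_GS = 2.20 V

With gate tied to drain, V_GS = V_DS ≥ V_GS − V_th, so the device is in saturation.
KCL at the drain: ½ k_n (V_GS − V_th)² = (V_DD − V_GS)/R.
Let x = V_GS − 0.85. Then 1.06 x² + x − 3.29 = 0, giving x = 1.35 V (positive root), so V_GS = 2.2 V.
I_D = (V_DD − V_GS)/R = (4.14 − 2.2) / 3.03 = 0.64 mA.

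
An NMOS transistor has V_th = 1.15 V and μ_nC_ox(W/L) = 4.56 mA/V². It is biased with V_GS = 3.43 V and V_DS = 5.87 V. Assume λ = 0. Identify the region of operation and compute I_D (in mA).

Saturation; I_D = 11.9 mA

V_ov = V_GS − V_th = 3.43 − 1.15 = 2.28 V.
Since V_DS = 5.87 V ≥ V_ov = 2.28 V, the device is in saturation.
I_D = ½ k_n V_ov² = 0.5 × 4.56 × 2.28² = 11.9 mA.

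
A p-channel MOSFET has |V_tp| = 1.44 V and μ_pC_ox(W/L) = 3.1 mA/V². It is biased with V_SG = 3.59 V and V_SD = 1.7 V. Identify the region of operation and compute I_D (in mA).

Triode; I_D = 6.85 mA

V_ov = V_SG − |V_tp| = 3.59 − 1.44 = 2.15 V.
Since V_SD = 1.7 V < V_ov = 2.15 V, the device is in the triode region.
I_D = k_p [V_ov · V_SD − ½ V_SD²] = 3.1 × [2.15 × 1.7 − 0.5 × 1.7²] = 6.85 mA.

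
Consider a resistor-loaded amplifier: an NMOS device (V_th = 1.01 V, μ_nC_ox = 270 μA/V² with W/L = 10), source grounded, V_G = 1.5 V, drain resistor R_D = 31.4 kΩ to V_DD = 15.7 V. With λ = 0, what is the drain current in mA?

I_D = 0.324 mA

V_GS = V_G = 1.5 V, so V_ov = 1.5 − 1.01 = 0.49 V.
k_n = μ_nC_ox · (W/L) = 2.7 mA/V².
Assume saturation: I_D = ½ k_n V_ov² = 0.5 × 2.7 × 0.49² = 0.324 mA, giving V_DS = V_DD − I_D R_D = 15.7 − 0.324 × 31.4 = 5.52 V.
V_DS = 5.52 V ≥ V_ov = 0.49 V, confirming saturation.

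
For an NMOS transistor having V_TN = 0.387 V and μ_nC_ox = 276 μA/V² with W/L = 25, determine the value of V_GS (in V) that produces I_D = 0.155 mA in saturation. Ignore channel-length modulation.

V_GS = 0.599 V

k_n = μ_nC_ox · (W/L) = 6.9 mA/V².
In saturation I_D = ½ k_n (V_GS − V_TN)², so V_GS − V_TN = √(2 I_D / k_n) = √(2 × 0.155 / 6.9) = 0.212 V.
V_GS = 0.387 + 0.212 = 0.599 V.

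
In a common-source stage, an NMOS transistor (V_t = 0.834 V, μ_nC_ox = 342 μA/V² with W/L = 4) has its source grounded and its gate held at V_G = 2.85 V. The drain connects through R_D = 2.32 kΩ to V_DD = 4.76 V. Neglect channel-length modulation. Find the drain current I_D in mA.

I_D = 1.72 mA

V_GS = V_G = 2.85 V, so V_ov = 2.85 − 0.834 = 2.02 V.
k_n = μ_nC_ox · (W/L) = 1.368 mA/V².
Assume saturation: I_D = ½ k_n V_ov² = 0.5 × 1.368 × 2.02² = 2.78 mA, giving V_DS = V_DD − I_D R_D = 4.76 − 2.78 × 2.32 = -1.69 V.
But -1.69 V < V_ov = 2.02 V, so the device is actually in triode.
In triode I_D = k_n[V_ov V_DS − ½ V_DS²] and I_D = (V_DD − V_DS)/R_D. Equating: 1.59 V_DS² − 7.398 V_DS + 4.76 = 0, giving V_DS = 0.771 V (the root below V_ov).
I_D = (4.76 − 0.771) / 2.32 = 1.72 mA.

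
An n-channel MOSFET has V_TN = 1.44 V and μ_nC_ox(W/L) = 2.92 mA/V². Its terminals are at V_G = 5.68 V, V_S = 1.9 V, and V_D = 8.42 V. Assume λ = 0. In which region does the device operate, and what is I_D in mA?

Saturation; I_D = 7.99 mA

V_GS = V_G − V_S = 5.68 − 1.9 = 3.78 V; V_DS = V_D − V_S = 8.42 − 1.9 = 6.52 V.
V_ov = V_GS − V_TN = 3.78 − 1.44 = 2.34 V.
Since V_DS = 6.52 V ≥ V_ov = 2.34 V, the device is in saturation.
I_D = ½ k_n V_ov² = 0.5 × 2.92 × 2.34² = 7.99 mA.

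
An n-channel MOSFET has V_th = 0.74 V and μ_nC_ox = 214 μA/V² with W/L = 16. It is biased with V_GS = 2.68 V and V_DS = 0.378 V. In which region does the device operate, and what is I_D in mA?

k_n = μ_nC_ox · (W/L) = 3.424 mA/V².
V_ov = V_GS − V_th = 2.68 − 0.74 = 1.94 V.
Since V_DS = 0.378 V < V_ov = 1.94 V, the device is in the triode region.
I_D = k_n [V_ov · V_DS − ½ V_DS²] = 3.424 × [1.94 × 0.378 − 0.5 × 0.378²] = 2.27 mA.

Triode; I_D = 2.27 mA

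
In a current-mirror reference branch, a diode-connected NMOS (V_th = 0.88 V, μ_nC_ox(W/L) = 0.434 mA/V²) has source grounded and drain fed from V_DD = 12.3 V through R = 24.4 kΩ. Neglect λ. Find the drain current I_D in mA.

With gate tied to drain, V_GS = V_DS ≥ V_GS − V_th, so the device is in saturation.
KCL at the drain: ½ k_n (V_GS − V_th)² = (V_DD − V_GS)/R.
Let x = V_GS − 0.88. Then 5.29 x² + x − 11.42 = 0, giving x = 1.38 V (positive root), so V_GS = 2.26 V.
I_D = (V_DD − V_GS)/R = (12.3 − 2.26) / 24.4 = 0.412 mA.

I_D = 0.412 mA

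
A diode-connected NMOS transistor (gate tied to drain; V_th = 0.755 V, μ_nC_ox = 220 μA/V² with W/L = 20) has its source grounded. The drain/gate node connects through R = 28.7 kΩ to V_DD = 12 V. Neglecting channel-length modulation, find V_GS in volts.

V_GS = 1.17 V

With gate tied to drain, V_GS = V_DS ≥ V_GS − V_th, so the device is in saturation.
k_n = μ_nC_ox · (W/L) = 4.4 mA/V².
KCL at the drain: ½ k_n (V_GS − V_th)² = (V_DD − V_GS)/R.
Let x = V_GS − 0.755. Then 63.1 x² + x − 11.24 = 0, giving x = 0.414 V (positive root), so V_GS = 1.17 V.
I_D = (V_DD − V_GS)/R = (12 − 1.17) / 28.7 = 0.377 mA.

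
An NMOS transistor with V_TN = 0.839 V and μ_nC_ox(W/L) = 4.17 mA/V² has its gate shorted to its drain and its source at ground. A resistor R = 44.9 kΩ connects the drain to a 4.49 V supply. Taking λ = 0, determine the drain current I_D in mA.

I_D = 0.0770 mA

With gate tied to drain, V_GS = V_DS ≥ V_GS − V_TN, so the device is in saturation.
KCL at the drain: ½ k_n (V_GS − V_TN)² = (V_DD − V_GS)/R.
Let x = V_GS − 0.839. Then 93.6 x² + x − 3.651 = 0, giving x = 0.192 V (positive root), so V_GS = 1.03 V.
I_D = (V_DD − V_GS)/R = (4.49 − 1.03) / 44.9 = 0.077 mA.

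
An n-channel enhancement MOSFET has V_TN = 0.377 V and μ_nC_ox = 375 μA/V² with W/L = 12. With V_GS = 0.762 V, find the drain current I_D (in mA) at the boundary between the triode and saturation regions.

At the boundary V_DS = V_ov = V_GS − V_TN = 0.762 − 0.377 = 0.385 V.
k_n = μ_nC_ox · (W/L) = 4.5 mA/V².
I_D = ½ k_n V_ov² = 0.5 × 4.5 × 0.385² = 0.334 mA.

I_D = 0.334 mA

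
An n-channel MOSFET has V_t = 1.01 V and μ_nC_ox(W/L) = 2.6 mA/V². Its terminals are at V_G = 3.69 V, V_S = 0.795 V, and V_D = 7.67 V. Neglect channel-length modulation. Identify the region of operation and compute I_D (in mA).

V_GS = V_G − V_S = 3.69 − 0.795 = 2.9 V; V_DS = V_D − V_S = 7.67 − 0.795 = 6.88 V.
V_ov = V_GS − V_t = 2.9 − 1.01 = 1.89 V.
Since V_DS = 6.88 V ≥ V_ov = 1.89 V, the device is in saturation.
I_D = ½ k_n V_ov² = 0.5 × 2.6 × 1.89² = 4.62 mA.

Saturation; I_D = 4.62 mA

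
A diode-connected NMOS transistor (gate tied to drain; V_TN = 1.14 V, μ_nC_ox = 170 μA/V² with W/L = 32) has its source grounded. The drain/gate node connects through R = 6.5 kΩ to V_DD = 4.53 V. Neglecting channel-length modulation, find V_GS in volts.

With gate tied to drain, V_GS = V_DS ≥ V_GS − V_TN, so the device is in saturation.
k_n = μ_nC_ox · (W/L) = 5.44 mA/V².
KCL at the drain: ½ k_n (V_GS − V_TN)² = (V_DD − V_GS)/R.
Let x = V_GS − 1.14. Then 17.7 x² + x − 3.39 = 0, giving x = 0.411 V (positive root), so V_GS = 1.55 V.
I_D = (V_DD − V_GS)/R = (4.53 − 1.55) / 6.5 = 0.458 mA.

V_GS = 1.55 V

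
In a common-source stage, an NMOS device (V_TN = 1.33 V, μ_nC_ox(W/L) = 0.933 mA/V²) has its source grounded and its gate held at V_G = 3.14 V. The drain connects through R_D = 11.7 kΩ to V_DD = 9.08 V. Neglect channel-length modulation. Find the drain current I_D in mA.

V_GS = V_G = 3.14 V, so V_ov = 3.14 − 1.33 = 1.81 V.
Assume saturation: I_D = ½ k_n V_ov² = 0.5 × 0.933 × 1.81² = 1.53 mA, giving V_DS = V_DD − I_D R_D = 9.08 − 1.53 × 11.7 = -8.8 V.
But -8.8 V < V_ov = 1.81 V, so the device is actually in triode.
In triode I_D = k_n[V_ov V_DS − ½ V_DS²] and I_D = (V_DD − V_DS)/R_D. Equating: 5.46 V_DS² − 20.76 V_DS + 9.08 = 0, giving V_DS = 0.504 V (the root below V_ov).
I_D = (9.08 − 0.504) / 11.7 = 0.733 mA.

I_D = 0.733 mA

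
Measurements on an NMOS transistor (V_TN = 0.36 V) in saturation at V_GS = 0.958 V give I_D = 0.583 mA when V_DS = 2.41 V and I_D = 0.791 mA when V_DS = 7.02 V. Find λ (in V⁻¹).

With V_GS fixed, I_D ∝ (1 + λ V_DS) in saturation, so I_D2/I_D1 = (1 + λ V_DS2)/(1 + λ V_DS1).
0.791/0.583 = 1.357 = (1 + 7.02 λ)/(1 + 2.41 λ).
Solving: λ (I_D1 V_DS2 − I_D2 V_DS1) = I_D2 − I_D1, so λ = (0.791 − 0.583) / (0.583 × 7.02 − 0.791 × 2.41) = 0.208 / 2.19 = 0.0951 V⁻¹.

λ = 0.0951 V⁻¹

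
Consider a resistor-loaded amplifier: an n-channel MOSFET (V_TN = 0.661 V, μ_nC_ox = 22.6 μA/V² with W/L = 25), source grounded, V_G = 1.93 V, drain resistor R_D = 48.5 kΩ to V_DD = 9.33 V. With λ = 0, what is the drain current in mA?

I_D = 0.186 mA

V_GS = V_G = 1.93 V, so V_ov = 1.93 − 0.661 = 1.27 V.
k_n = μ_nC_ox · (W/L) = 0.565 mA/V².
Assume saturation: I_D = ½ k_n V_ov² = 0.5 × 0.565 × 1.27² = 0.455 mA, giving V_DS = V_DD − I_D R_D = 9.33 − 0.455 × 48.5 = -12.7 V.
But -12.7 V < V_ov = 1.27 V, so the device is actually in triode.
In triode I_D = k_n[V_ov V_DS − ½ V_DS²] and I_D = (V_DD − V_DS)/R_D. Equating: 13.7 V_DS² − 35.77 V_DS + 9.33 = 0, giving V_DS = 0.294 V (the root below V_ov).
I_D = (9.33 − 0.294) / 48.5 = 0.186 mA.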